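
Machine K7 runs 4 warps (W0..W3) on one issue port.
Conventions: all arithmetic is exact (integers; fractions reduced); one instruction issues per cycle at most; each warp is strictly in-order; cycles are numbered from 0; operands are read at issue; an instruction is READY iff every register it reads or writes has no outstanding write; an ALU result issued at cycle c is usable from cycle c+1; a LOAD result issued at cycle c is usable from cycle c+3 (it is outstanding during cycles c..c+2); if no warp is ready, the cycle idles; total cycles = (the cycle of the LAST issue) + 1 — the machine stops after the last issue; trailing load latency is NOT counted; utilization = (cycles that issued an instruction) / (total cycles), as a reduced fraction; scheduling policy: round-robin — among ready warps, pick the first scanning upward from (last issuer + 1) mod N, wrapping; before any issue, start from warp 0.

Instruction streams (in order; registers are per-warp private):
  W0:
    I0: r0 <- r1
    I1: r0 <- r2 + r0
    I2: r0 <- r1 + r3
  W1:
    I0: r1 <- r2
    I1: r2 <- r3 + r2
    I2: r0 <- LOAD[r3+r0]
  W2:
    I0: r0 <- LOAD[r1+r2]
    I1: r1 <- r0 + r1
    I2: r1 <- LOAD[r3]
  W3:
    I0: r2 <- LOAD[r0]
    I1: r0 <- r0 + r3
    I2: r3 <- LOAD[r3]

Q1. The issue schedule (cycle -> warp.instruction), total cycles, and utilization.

cycle 0: W0.I0
cycle 1: W1.I0
cycle 2: W2.I0
cycle 3: W3.I0
cycle 4: W0.I1
cycle 5: W1.I1
cycle 6: W2.I1
cycle 7: W3.I1
cycle 8: W0.I2
cycle 9: W1.I2
cycle 10: W2.I2
cycle 11: W3.I2

Answer: 12 cycles, utilization 1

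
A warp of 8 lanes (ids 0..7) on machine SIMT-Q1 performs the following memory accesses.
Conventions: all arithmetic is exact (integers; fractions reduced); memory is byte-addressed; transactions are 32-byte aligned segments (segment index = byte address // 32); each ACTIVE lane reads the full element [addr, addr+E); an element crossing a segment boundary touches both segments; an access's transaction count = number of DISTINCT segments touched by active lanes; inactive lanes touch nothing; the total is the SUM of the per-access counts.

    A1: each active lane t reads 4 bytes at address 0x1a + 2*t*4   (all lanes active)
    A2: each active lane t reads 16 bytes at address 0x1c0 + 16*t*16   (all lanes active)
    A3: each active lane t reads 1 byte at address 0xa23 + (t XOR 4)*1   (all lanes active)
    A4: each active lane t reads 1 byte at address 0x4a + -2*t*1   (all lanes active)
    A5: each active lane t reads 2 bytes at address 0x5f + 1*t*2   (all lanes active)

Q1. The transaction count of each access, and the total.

A1: 3 transactions
A2: 8 transactions
A3: 1 transaction
A4: 2 transactions
A5: 2 transactions

Answer: 3,8,1,2,2; total 16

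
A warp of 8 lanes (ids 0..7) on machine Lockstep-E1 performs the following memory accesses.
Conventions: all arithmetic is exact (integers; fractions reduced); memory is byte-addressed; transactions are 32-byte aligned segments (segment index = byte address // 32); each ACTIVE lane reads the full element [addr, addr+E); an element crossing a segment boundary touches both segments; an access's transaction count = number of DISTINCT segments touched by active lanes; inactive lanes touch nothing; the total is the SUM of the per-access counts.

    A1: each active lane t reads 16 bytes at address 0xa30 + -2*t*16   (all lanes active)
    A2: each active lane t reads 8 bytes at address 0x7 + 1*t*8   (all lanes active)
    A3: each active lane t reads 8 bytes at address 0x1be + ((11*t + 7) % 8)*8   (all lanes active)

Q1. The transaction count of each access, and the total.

A1: 8 transactions
A2: 3 transactions
A3: 3 transactions

Answer: 8,3,3; total 14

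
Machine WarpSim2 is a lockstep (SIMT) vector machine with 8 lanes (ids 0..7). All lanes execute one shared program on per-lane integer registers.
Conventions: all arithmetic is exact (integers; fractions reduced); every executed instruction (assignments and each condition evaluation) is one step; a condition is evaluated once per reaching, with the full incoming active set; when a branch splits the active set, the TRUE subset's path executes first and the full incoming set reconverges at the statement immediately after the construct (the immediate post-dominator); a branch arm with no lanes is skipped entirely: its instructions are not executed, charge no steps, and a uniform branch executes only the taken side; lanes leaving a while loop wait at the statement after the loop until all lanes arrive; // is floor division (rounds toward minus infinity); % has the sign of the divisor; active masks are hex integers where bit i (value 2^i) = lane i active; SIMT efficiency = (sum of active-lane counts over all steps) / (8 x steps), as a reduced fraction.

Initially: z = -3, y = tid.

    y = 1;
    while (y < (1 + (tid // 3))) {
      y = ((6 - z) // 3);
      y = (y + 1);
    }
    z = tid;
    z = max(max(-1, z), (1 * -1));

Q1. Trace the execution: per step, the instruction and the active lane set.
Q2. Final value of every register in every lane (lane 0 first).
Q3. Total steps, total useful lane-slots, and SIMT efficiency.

step 0: y <- 1                       0xff
step 1: eval (y < (1 + (tid // 3)))  0xff
step 2: y <- ((6 - z) // 3)          0xf8
step 3: y <- (y + 1)                 0xf8
step 4: eval (y < (1 + (tid // 3)))  0xf8
step 5: z <- tid                     0xff
step 6: z <- max(max(-1, z), (1 * -1)) 0xff

Answer: 7 steps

z: 0,1,2,3,4,5,6,7
y: 1,1,1,4,4,4,4,4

steps = 7; useful = 47; efficiency = 47/56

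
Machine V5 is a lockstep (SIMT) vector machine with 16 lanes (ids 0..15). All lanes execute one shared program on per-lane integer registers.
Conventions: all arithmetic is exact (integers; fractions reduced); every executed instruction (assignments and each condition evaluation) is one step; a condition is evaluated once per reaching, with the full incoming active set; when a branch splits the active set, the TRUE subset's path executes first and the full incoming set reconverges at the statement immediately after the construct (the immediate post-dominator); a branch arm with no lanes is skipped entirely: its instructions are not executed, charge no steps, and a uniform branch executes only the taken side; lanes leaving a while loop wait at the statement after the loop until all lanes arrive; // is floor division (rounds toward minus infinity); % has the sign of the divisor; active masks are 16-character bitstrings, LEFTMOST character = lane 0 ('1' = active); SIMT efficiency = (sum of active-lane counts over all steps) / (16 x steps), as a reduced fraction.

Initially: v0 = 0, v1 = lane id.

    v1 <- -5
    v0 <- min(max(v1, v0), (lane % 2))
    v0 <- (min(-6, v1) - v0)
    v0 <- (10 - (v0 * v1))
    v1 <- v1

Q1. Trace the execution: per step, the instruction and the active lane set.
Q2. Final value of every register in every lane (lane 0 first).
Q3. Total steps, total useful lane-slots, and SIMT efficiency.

step 0: v1 <- -5                     1111111111111111
step 1: v0 <- min(max(v1, v0), (lane % 2)) 1111111111111111
step 2: v0 <- (min(-6, v1) - v0)     1111111111111111
step 3: v0 <- (10 - (v0 * v1))       1111111111111111
step 4: v1 <- v1                     1111111111111111

Answer: 5 steps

v0: -20,-20,-20,-20,-20,-20,-20,-20,-20,-20,-20,-20,-20,-20,-20,-20
v1: -5,-5,-5,-5,-5,-5,-5,-5,-5,-5,-5,-5,-5,-5,-5,-5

steps = 5; useful = 80; efficiency = 80/80 = 1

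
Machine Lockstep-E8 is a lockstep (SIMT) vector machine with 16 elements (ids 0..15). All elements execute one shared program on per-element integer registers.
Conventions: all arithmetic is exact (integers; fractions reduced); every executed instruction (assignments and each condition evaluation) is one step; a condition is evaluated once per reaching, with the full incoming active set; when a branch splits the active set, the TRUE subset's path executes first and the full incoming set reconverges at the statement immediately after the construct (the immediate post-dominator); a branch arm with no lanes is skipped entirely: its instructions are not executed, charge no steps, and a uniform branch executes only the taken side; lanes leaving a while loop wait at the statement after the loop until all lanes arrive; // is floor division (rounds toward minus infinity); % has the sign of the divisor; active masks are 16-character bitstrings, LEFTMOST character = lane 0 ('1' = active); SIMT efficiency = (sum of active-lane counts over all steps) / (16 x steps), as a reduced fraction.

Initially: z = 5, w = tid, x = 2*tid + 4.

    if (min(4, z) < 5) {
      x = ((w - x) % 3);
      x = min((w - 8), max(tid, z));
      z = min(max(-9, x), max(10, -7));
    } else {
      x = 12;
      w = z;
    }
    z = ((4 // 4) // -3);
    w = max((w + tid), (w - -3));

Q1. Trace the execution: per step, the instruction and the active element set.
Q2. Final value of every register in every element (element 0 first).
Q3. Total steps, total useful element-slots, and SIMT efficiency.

step 0: eval (min(4, z) < 5)         1111111111111111
step 1: x <- ((w - x) % 3)           1111111111111111
step 2: x <- min((w - 8), max(tid, z)) 1111111111111111
step 3: z <- min(max(-9, x), max(10, -7)) 1111111111111111
step 4: z <- ((4 // 4) // -3)        1111111111111111
step 5: w <- max((w + tid), (w - -3)) 1111111111111111

Answer: 6 steps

z: -1,-1,-1,-1,-1,-1,-1,-1,-1,-1,-1,-1,-1,-1,-1,-1
w: 3,4,5,6,8,10,12,14,16,18,20,22,24,26,28,30
x: -8,-7,-6,-5,-4,-3,-2,-1,0,1,2,3,4,5,6,7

steps = 6; useful = 96; efficiency = 96/96 = 1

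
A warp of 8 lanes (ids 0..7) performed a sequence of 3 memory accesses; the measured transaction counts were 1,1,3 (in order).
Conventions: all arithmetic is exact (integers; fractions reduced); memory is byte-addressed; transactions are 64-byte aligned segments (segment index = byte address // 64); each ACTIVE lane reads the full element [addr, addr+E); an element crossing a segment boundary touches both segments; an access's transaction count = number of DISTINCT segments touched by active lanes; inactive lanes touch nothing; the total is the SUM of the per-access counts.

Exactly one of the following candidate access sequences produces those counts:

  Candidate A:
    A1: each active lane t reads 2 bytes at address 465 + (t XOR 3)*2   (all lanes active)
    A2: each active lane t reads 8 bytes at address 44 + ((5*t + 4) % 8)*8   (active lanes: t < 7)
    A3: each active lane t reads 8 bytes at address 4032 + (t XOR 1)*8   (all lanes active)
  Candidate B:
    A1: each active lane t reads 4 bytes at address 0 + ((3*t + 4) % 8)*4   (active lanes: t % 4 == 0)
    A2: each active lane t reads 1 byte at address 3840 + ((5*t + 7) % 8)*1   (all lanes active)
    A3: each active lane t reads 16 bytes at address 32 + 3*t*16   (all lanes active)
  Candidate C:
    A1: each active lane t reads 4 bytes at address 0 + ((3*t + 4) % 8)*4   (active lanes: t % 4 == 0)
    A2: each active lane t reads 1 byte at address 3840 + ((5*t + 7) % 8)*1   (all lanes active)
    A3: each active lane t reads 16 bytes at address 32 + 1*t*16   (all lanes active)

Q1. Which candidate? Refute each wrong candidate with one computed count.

A: A2 gives 2 transactions, not 1
B: A3 gives 6 transactions, not 3
C: all counts match (1,1,3)

Answer: C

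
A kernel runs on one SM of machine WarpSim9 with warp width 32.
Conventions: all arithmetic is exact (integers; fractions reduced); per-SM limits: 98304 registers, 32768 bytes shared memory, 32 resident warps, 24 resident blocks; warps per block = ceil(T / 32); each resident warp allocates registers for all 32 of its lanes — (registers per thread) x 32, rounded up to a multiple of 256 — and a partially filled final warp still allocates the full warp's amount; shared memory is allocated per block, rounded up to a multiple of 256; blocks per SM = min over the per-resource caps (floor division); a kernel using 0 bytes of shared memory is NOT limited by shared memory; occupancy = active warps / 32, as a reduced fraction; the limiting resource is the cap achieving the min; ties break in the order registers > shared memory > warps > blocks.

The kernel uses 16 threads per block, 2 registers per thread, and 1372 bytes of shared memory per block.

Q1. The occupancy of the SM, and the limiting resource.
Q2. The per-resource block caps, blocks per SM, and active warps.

Answer: occupancy 21/32, limited by shared memory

registers: 384 blocks
shared memory: 21 blocks
warps: 32 blocks
blocks: 24 blocks

Answer: 21 blocks, 21 active warps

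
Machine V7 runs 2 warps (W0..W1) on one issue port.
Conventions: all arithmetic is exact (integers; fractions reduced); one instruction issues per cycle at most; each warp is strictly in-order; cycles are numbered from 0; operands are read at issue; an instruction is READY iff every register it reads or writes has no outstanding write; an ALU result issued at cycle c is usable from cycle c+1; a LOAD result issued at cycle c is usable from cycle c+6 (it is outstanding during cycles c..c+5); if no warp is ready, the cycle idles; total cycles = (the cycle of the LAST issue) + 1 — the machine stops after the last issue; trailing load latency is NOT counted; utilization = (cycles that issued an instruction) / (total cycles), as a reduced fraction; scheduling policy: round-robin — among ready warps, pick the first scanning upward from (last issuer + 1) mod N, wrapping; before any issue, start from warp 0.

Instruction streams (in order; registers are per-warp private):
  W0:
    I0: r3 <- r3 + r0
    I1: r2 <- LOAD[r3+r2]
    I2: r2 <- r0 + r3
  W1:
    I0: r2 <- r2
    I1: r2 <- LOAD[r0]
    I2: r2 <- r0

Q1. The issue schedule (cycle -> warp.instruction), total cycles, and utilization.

cycle 0: W0.I0
cycle 1: W1.I0
cycle 2: W0.I1
cycle 3: W1.I1
cycle 4: idle
cycle 5: idle
cycle 6: idle
cycle 7: idle
cycle 8: W0.I2
cycle 9: W1.I2

Answer: 10 cycles, utilization 3/5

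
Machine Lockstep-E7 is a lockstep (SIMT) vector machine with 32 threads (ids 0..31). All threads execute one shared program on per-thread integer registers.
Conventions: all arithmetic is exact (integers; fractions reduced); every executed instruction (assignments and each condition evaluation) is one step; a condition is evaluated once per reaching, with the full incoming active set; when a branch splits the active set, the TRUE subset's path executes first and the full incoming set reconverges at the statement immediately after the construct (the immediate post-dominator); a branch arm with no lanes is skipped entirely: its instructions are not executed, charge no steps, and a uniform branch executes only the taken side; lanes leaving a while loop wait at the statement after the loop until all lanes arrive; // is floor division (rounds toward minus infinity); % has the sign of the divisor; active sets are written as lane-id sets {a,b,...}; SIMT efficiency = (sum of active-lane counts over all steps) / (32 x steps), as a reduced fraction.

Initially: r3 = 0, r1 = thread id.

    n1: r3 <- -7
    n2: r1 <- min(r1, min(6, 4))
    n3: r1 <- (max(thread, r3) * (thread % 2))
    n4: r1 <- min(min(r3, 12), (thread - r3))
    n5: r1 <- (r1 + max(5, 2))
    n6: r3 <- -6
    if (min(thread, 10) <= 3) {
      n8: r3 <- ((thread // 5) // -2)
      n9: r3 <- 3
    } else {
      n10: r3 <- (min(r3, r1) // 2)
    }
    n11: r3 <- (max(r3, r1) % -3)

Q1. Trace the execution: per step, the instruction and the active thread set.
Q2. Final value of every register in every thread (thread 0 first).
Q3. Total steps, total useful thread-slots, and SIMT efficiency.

step 0: r3 <- -7                     {0,1,2,3,4,5,6,7,8,9,10,11,12,13,14,15,16,17,18,19,20,21,22,23,24,25,26,27,28,29,30,31}
step 1: r1 <- min(r1, min(6, 4))     {0,1,2,3,4,5,6,7,8,9,10,11,12,13,14,15,16,17,18,19,20,21,22,23,24,25,26,27,28,29,30,31}
step 2: r1 <- (max(thread, r3) * (thread % 2)) {0,1,2,3,4,5,6,7,8,9,10,11,12,13,14,15,16,17,18,19,20,21,22,23,24,25,26,27,28,29,30,31}
step 3: r1 <- min(min(r3, 12), (thread - r3)) {0,1,2,3,4,5,6,7,8,9,10,11,12,13,14,15,16,17,18,19,20,21,22,23,24,25,26,27,28,29,30,31}
step 4: r1 <- (r1 + max(5, 2))       {0,1,2,3,4,5,6,7,8,9,10,11,12,13,14,15,16,17,18,19,20,21,22,23,24,25,26,27,28,29,30,31}
step 5: r3 <- -6                     {0,1,2,3,4,5,6,7,8,9,10,11,12,13,14,15,16,17,18,19,20,21,22,23,24,25,26,27,28,29,30,31}
step 6: eval (min(thread, 10) <= 3)  {0,1,2,3,4,5,6,7,8,9,10,11,12,13,14,15,16,17,18,19,20,21,22,23,24,25,26,27,28,29,30,31}
step 7: r3 <- ((thread // 5) // -2)  {0,1,2,3}
step 8: r3 <- 3                      {0,1,2,3}
step 9: r3 <- (min(r3, r1) // 2)     {4,5,6,7,8,9,10,11,12,13,14,15,16,17,18,19,20,21,22,23,24,25,26,27,28,29,30,31}
step 10: r3 <- (max(r3, r1) % -3)     {0,1,2,3,4,5,6,7,8,9,10,11,12,13,14,15,16,17,18,19,20,21,22,23,24,25,26,27,28,29,30,31}

Answer: 11 steps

r3: 0,0,0,0,-2,-2,-2,-2,-2,-2,-2,-2,-2,-2,-2,-2,-2,-2,-2,-2,-2,-2,-2,-2,-2,-2,-2,-2,-2,-2,-2,-2
r1: -2,-2,-2,-2,-2,-2,-2,-2,-2,-2,-2,-2,-2,-2,-2,-2,-2,-2,-2,-2,-2,-2,-2,-2,-2,-2,-2,-2,-2,-2,-2,-2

steps = 11; useful = 292; efficiency = 292/352 = 73/88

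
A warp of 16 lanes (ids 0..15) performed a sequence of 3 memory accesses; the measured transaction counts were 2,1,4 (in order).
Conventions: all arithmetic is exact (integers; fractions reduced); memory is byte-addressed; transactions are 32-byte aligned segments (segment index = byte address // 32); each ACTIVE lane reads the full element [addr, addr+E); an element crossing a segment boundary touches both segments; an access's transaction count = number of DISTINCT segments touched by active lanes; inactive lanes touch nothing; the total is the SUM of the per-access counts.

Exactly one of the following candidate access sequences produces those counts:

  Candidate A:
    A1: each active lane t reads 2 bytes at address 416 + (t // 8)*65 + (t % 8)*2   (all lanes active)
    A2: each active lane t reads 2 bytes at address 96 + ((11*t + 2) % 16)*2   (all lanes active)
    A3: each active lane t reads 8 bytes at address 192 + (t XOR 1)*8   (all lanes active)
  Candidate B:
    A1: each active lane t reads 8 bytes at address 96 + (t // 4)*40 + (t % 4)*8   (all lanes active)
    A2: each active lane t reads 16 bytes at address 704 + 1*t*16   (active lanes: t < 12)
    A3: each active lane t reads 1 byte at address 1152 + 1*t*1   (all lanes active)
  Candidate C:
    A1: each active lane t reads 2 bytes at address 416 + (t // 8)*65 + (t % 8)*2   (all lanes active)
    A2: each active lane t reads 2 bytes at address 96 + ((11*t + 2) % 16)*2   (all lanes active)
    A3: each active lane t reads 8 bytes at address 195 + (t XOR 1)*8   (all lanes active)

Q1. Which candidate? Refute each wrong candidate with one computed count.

B: A1 gives 5 transactions, not 2
C: A3 gives 5 transactions, not 4
A: all counts match (2,1,4)

Answer: A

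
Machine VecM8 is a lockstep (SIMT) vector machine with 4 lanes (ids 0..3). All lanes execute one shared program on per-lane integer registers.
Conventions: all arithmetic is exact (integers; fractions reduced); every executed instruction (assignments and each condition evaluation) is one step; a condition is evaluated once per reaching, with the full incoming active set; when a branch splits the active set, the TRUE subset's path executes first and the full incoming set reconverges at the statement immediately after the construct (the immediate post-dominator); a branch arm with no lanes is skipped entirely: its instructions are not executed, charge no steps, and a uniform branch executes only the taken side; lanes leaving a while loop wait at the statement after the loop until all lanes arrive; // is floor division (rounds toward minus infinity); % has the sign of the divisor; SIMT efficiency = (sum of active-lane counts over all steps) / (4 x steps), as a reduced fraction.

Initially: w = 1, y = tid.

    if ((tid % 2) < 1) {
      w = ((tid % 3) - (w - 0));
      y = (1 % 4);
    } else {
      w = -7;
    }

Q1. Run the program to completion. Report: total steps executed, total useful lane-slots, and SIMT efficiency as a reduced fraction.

Answer: 4 steps, 10 useful, 5/8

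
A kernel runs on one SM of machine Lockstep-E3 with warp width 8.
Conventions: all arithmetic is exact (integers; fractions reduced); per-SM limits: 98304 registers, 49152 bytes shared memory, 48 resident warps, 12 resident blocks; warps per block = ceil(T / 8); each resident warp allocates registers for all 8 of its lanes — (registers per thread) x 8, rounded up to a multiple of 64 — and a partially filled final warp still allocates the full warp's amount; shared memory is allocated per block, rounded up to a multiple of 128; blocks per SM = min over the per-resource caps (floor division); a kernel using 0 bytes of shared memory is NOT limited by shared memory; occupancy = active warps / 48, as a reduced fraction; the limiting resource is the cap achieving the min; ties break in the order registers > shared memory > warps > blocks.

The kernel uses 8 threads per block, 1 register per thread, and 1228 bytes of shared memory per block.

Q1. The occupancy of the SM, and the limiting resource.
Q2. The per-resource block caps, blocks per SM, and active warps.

Answer: occupancy 1/4, limited by blocks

registers: 1536 blocks
shared memory: 38 blocks
warps: 48 blocks
blocks: 12 blocks

Answer: 12 blocks, 12 active warps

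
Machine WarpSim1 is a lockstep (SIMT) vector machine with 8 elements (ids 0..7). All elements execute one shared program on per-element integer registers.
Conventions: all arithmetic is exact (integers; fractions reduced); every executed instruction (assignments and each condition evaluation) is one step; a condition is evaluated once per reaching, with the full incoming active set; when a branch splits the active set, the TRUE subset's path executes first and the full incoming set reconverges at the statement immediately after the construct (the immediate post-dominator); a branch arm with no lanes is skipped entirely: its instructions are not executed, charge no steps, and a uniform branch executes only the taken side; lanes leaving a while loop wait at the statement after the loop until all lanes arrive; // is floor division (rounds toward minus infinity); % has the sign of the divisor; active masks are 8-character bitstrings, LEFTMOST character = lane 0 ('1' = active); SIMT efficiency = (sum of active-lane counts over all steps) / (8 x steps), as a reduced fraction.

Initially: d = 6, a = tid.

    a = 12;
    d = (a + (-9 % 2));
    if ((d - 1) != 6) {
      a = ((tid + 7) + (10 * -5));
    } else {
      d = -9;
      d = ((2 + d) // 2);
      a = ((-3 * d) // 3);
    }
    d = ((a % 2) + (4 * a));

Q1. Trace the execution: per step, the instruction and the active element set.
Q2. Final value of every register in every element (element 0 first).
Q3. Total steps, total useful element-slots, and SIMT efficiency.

step 0: a <- 12                      11111111
step 1: d <- (a + (-9 % 2))          11111111
step 2: eval ((d - 1) != 6)          11111111
step 3: a <- ((tid + 7) + (10 * -5)) 11111111
step 4: d <- ((a % 2) + (4 * a))     11111111

Answer: 5 steps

d: -171,-168,-163,-160,-155,-152,-147,-144
a: -43,-42,-41,-40,-39,-38,-37,-36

steps = 5; useful = 40; efficiency = 40/40 = 1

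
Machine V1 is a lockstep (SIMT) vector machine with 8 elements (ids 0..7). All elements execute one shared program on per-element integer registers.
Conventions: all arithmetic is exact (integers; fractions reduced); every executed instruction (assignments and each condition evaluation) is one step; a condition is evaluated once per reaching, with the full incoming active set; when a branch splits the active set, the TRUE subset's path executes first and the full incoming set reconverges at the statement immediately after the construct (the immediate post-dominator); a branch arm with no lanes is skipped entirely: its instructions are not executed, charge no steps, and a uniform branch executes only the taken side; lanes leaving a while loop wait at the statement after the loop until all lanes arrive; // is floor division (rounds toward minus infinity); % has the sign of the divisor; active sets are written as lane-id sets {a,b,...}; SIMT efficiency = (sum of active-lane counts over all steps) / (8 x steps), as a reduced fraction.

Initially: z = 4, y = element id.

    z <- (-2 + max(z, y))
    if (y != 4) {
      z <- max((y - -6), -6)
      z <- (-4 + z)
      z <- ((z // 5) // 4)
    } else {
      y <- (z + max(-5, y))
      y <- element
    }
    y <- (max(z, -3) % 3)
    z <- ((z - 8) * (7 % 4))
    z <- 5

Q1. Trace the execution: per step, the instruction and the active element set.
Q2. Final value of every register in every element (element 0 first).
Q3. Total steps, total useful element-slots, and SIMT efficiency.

step 0: z <- (-2 + max(z, y))        {0,1,2,3,4,5,6,7}
step 1: eval (y != 4)                {0,1,2,3,4,5,6,7}
step 2: z <- max((y - -6), -6)       {0,1,2,3,5,6,7}
step 3: z <- (-4 + z)                {0,1,2,3,5,6,7}
step 4: z <- ((z // 5) // 4)         {0,1,2,3,5,6,7}
step 5: y <- (z + max(-5, y))        {4}
step 6: y <- element                 {4}
step 7: y <- (max(z, -3) % 3)        {0,1,2,3,4,5,6,7}
step 8: z <- ((z - 8) * (7 % 4))     {0,1,2,3,4,5,6,7}
step 9: z <- 5                       {0,1,2,3,4,5,6,7}

Answer: 10 steps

z: 5,5,5,5,5,5,5,5
y: 0,0,0,0,2,0,0,0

steps = 10; useful = 63; efficiency = 63/80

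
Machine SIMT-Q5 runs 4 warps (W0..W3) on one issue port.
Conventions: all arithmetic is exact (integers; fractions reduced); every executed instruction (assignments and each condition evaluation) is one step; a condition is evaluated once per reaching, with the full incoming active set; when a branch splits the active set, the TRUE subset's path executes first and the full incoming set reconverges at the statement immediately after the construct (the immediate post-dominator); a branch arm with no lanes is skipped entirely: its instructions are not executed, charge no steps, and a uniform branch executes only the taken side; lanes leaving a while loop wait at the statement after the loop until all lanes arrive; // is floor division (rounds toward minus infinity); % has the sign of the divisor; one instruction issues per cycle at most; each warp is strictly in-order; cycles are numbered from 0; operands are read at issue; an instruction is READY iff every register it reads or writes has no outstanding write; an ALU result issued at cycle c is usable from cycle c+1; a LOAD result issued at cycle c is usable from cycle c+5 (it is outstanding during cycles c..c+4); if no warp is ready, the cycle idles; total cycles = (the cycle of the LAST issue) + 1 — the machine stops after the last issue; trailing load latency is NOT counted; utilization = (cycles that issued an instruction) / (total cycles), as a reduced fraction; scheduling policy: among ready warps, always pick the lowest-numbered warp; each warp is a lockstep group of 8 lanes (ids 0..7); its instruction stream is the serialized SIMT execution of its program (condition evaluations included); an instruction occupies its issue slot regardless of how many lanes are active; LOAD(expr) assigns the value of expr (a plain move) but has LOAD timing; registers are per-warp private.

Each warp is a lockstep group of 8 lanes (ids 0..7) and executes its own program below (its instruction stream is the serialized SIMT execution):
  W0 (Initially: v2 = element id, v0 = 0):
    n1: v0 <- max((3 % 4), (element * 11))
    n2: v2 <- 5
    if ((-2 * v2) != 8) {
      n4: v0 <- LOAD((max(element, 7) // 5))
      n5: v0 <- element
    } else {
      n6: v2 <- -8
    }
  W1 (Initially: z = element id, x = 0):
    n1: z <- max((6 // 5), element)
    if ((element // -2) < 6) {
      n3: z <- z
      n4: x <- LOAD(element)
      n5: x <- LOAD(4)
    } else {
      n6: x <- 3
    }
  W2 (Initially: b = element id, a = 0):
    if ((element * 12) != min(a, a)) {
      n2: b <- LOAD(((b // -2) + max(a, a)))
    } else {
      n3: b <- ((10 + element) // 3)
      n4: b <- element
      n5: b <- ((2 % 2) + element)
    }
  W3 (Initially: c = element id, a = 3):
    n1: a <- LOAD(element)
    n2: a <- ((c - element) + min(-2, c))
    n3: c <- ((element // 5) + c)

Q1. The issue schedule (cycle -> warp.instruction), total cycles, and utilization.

cycle 0: W0.I0
cycle 1: W0.I1
cycle 2: W0.I2
cycle 3: W0.I3
cycle 4: W1.I0
cycle 5: W1.I1
cycle 6: W1.I2
cycle 7: W1.I3
cycle 8: W0.I4
cycle 9: W2.I0
cycle 10: W2.I1
cycle 11: W3.I0
cycle 12: W1.I4
cycle 13: idle
cycle 14: idle
cycle 15: W2.I2
cycle 16: W2.I3
cycle 17: W2.I4
cycle 18: W3.I1
cycle 19: W3.I2

Answer: 20 cycles, utilization 9/10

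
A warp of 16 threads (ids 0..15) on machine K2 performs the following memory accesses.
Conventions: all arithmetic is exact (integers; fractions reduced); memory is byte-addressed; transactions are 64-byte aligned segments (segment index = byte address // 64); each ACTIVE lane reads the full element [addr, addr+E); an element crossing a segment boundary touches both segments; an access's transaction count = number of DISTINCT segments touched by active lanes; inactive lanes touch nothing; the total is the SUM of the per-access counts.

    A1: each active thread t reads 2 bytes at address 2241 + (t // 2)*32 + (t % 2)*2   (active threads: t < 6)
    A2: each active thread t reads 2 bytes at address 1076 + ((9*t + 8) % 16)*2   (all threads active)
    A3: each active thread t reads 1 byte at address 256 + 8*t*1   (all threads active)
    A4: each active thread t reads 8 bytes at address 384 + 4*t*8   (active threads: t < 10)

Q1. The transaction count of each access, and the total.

A1: 2 transactions
A2: 2 transactions
A3: 2 transactions
A4: 5 transactions

Answer: 2,2,2,5; total 11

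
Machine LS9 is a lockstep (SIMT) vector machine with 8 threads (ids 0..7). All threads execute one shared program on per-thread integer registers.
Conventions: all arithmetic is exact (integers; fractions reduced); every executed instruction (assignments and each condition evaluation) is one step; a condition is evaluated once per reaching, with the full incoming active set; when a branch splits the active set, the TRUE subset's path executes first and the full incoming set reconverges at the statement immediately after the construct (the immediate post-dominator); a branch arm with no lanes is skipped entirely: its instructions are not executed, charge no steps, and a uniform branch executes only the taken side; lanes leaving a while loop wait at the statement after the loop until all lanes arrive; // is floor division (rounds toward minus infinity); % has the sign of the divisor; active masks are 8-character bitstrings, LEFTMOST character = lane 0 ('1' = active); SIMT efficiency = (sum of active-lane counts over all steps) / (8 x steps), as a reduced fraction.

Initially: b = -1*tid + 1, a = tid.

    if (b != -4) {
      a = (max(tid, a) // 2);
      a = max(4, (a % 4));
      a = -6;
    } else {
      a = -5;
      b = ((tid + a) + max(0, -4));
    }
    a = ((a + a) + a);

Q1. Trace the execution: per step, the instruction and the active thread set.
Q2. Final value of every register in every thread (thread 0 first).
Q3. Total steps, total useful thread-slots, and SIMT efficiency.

step 0: eval (b != -4)               11111111
step 1: a <- (max(tid, a) // 2)      11111011
step 2: a <- max(4, (a % 4))         11111011
step 3: a <- -6                      11111011
step 4: a <- -5                      00000100
step 5: b <- ((tid + a) + max(0, -4)) 00000100
step 6: a <- ((a + a) + a)           11111111

Answer: 7 steps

b: 1,0,-1,-2,-3,0,-5,-6
a: -18,-18,-18,-18,-18,-15,-18,-18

steps = 7; useful = 39; efficiency = 39/56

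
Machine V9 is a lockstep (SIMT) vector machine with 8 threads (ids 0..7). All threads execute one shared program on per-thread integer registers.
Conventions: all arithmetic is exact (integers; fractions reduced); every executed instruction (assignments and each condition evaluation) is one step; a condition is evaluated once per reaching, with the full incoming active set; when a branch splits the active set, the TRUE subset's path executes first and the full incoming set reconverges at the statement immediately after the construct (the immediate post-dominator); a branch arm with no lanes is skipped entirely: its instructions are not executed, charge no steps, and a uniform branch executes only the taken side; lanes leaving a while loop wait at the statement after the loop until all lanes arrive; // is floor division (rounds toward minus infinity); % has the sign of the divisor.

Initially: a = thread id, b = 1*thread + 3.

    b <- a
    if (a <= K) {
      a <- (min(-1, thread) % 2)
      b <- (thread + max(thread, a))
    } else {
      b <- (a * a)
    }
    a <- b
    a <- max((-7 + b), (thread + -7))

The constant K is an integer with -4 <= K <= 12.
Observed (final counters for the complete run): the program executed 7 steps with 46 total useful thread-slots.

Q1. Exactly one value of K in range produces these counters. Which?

Answer: K = 5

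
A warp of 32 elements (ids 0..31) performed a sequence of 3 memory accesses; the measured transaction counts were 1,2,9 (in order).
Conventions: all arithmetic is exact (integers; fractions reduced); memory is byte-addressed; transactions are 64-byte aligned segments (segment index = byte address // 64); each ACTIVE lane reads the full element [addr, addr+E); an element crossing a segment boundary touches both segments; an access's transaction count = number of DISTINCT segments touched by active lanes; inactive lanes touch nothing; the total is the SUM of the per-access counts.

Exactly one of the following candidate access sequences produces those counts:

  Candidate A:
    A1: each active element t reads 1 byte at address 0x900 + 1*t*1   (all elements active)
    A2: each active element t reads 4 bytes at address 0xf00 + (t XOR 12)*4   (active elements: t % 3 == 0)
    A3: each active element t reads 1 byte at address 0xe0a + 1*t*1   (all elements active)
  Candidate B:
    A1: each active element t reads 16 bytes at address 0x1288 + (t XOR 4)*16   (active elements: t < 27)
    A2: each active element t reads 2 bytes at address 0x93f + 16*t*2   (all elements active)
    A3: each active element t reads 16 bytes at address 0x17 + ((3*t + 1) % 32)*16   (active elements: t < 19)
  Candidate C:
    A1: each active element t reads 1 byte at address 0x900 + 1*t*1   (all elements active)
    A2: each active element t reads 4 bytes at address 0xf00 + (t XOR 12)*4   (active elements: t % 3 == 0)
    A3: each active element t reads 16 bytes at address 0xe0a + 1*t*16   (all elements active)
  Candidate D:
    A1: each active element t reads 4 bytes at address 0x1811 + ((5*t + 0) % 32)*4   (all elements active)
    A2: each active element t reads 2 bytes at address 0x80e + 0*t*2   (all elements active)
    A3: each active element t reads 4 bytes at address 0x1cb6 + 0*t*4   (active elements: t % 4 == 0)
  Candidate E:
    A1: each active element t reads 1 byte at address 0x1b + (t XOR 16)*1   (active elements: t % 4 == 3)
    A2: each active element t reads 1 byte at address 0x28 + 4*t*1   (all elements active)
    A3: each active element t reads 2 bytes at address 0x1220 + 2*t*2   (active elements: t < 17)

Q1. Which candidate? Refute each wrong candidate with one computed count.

A: A3 gives 1 transaction, not 9
B: A1 gives 8 transactions, not 1
D: A1 gives 3 transactions, not 1
E: A2 gives 3 transactions, not 2
C: all counts match (1,2,9)

Answer: C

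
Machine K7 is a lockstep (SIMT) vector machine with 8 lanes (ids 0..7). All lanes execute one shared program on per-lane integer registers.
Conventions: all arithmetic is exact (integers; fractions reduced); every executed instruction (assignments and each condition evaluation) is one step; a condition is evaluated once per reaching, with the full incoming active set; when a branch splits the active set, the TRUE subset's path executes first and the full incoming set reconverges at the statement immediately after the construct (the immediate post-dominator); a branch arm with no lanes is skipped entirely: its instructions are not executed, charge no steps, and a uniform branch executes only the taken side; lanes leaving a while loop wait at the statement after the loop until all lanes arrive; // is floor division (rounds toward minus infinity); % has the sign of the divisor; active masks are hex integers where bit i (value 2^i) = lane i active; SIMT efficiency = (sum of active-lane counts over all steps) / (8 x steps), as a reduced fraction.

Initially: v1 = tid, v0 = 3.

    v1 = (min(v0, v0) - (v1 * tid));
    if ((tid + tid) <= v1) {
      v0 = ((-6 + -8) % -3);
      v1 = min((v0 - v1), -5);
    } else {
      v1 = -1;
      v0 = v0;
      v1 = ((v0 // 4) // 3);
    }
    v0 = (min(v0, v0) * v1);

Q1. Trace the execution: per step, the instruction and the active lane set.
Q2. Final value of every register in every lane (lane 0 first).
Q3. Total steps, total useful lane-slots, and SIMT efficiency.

step 0: v1 <- (min(v0, v0) - (v1 * tid)) 0xff
step 1: eval ((tid + tid) <= v1)     0xff
step 2: v0 <- ((-6 + -8) % -3)       0x03
step 3: v1 <- min((v0 - v1), -5)     0x03
step 4: v1 <- -1                     0xfc
step 5: v0 <- v0                     0xfc
step 6: v1 <- ((v0 // 4) // 3)       0xfc
step 7: v0 <- (min(v0, v0) * v1)     0xff

Answer: 8 steps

v1: -5,-5,0,0,0,0,0,0
v0: 10,10,0,0,0,0,0,0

steps = 8; useful = 46; efficiency = 46/64 = 23/32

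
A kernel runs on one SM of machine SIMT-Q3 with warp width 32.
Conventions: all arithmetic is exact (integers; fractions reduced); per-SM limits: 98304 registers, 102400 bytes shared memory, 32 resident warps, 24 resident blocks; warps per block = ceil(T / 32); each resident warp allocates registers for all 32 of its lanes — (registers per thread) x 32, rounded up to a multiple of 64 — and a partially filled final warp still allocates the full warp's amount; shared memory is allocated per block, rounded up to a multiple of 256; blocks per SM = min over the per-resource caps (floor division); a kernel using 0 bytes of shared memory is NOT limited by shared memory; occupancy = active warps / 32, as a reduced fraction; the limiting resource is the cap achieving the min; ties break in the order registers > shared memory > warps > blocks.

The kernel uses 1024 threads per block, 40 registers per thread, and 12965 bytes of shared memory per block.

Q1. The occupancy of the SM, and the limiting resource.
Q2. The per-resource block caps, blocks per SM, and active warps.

Answer: occupancy 1, limited by warps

registers: 2 blocks
shared memory: 7 blocks
warps: 1 block
blocks: 24 blocks

Answer: 1 block, 32 active warps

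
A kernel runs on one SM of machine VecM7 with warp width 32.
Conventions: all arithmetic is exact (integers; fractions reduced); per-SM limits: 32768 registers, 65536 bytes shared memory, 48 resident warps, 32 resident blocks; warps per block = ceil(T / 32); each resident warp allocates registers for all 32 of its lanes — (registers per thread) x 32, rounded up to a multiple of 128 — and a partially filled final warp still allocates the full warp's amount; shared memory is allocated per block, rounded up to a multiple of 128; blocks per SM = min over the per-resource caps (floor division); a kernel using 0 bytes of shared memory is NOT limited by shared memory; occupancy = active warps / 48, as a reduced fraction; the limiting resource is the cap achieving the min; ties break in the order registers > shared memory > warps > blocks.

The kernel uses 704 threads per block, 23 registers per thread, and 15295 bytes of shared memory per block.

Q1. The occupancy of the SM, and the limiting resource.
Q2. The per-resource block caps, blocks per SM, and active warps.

Answer: occupancy 11/24, limited by registers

registers: 1 block
shared memory: 4 blocks
warps: 2 blocks
blocks: 32 blocks

Answer: 1 block, 22 active warps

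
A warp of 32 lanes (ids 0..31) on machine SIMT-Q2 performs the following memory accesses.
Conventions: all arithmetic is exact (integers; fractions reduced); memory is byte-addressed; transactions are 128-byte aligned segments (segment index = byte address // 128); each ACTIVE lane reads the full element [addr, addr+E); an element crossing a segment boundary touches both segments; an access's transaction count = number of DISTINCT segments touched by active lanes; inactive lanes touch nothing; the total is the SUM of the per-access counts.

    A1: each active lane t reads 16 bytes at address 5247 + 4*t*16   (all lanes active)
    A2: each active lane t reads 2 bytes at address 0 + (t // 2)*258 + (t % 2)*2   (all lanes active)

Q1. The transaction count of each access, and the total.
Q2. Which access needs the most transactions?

A1: 17 transactions
A2: 16 transactions

Answer: 17,16; total 33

Answer: A1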